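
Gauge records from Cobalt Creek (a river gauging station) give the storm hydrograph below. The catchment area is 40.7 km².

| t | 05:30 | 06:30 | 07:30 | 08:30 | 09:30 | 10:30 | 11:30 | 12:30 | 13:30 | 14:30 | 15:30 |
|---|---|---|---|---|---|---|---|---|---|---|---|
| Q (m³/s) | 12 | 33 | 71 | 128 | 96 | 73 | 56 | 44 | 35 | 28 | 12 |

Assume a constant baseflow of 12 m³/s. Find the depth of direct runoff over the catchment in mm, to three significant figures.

Direct runoff: 0.0, 21.0, 59.0, 116.0, 84.0, 61.0, 44.0, 32.0, 23.0, 16.0, 0.0 m³/s; ΣQ_DR = 456.0 m³/s.
V = ΣQ_DR · Δt = 456.0 × 3600 s = 1.642 × 10^6 m³.
Over A = 40.7 km², depth = V / A = 40.3 mm.

d ≈ 40.3 mm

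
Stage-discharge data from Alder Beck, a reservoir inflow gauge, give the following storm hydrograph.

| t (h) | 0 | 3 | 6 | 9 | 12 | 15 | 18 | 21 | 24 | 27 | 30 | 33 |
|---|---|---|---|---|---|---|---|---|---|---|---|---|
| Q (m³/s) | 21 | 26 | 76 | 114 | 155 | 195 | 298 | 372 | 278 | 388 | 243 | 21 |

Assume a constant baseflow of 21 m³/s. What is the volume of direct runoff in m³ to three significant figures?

V ≈ 2.09 × 10^7 m³

Direct-runoff ordinates (Q − Q_b): 0.0, 5.0, 55.0, 93.0, 134.0, 174.0, 277.0, 351.0, 257.0, 367.0, 222.0, 0.0 m³/s.
ΣQ_DR = 1935 m³/s.
With Δt = 3 h = 10800 s, V = ΣQ_DR · Δt = 1935 × 10800 = 2.09 × 10^7 m³.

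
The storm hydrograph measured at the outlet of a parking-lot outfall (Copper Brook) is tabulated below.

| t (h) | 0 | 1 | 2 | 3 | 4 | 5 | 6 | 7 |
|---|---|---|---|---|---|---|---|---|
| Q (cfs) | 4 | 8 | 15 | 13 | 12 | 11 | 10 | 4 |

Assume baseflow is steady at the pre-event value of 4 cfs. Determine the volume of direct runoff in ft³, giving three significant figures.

V ≈ 1.62 × 10^5 ft³

Direct-runoff ordinates (Q − Q_b): 0.0, 4.0, 11.0, 9.0, 8.0, 7.0, 6.0, 0.0 cfs.
ΣQ_DR = 45.00 cfs.
With Δt = 1 h = 3600 s, V = ΣQ_DR · Δt = 45.00 × 3600 = 1.62 × 10^5 ft³.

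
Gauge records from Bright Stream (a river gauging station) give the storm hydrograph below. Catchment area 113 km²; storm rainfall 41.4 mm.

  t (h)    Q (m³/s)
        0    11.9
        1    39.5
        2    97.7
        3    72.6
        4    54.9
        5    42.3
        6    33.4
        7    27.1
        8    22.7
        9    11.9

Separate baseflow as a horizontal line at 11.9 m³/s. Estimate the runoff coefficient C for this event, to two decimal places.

C ≈ 0.23

ΣQ_DR = 295.0 m³/s; V = ΣQ_DR·Δt = 1.062 × 10^6 m³.
Runoff depth d = V / A = 9.398 mm.
C = d / P = 9.398 / 41.4 = 0.23.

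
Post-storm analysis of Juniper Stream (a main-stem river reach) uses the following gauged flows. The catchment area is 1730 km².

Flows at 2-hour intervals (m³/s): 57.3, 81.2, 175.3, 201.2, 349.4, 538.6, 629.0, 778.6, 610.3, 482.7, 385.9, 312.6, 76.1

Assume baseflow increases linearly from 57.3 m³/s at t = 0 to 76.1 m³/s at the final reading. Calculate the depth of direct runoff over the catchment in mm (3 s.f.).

d ≈ 15.9 mm

Direct runoff: 0.00, 22.33, 114.87, 139.20, 285.83, 473.47, 562.30, 710.33, 540.47, 411.30, 312.93, 238.07, 0.00 m³/s; ΣQ_DR = 3811 m³/s.
V = ΣQ_DR · Δt = 3811 × 7200 s = 2.744 × 10^7 m³.
Over A = 1730 km², depth = V / A = 15.9 mm.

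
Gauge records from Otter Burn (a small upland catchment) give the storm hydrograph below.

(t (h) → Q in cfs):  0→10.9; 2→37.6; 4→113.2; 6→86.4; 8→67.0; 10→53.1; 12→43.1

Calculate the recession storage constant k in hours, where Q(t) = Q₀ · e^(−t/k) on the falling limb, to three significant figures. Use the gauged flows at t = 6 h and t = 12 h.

k ≈ 8.63 h

On the falling limb, Q drops from 86.4 to 43.1 cfs between t = 6 h and t = 12 h (Δt = 6 h).
k = −Δt / ln(Q₂/Q₁) = −6 / ln(43.1/86.4) = 8.63 h.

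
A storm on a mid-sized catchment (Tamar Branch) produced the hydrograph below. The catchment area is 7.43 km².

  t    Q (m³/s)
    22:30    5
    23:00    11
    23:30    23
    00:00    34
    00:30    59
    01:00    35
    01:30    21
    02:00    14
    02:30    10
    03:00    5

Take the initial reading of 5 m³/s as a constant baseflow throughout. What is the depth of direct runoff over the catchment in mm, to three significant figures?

Direct runoff: 0.0, 6.0, 18.0, 29.0, 54.0, 30.0, 16.0, 9.0, 5.0, 0.0 m³/s; ΣQ_DR = 167.0 m³/s.
V = ΣQ_DR · Δt = 167.0 × 1800 s = 3.006 × 10^5 m³.
Over A = 7.43 km², depth = V / A = 40.5 mm.

d ≈ 40.5 mm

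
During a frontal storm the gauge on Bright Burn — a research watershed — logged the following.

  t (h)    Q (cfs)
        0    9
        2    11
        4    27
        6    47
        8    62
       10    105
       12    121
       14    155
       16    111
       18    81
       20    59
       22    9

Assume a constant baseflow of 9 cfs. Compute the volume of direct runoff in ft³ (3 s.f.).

Direct-runoff ordinates (Q − Q_b): 0.0, 2.0, 18.0, 38.0, 53.0, 96.0, 112.0, 146.0, 102.0, 72.0, 50.0, 0.0 cfs.
ΣQ_DR = 689.0 cfs.
With Δt = 2 h = 7200 s, V = ΣQ_DR · Δt = 689.0 × 7200 = 4.96 × 10^6 ft³.

V ≈ 4.96 × 10^6 ft³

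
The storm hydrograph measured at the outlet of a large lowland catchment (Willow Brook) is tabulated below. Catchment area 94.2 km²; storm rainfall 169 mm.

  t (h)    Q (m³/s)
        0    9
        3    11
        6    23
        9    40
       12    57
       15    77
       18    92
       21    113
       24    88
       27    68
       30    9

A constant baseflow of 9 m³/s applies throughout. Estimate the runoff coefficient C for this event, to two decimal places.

C ≈ 0.33

ΣQ_DR = 488.0 m³/s; V = ΣQ_DR·Δt = 5.270 × 10^6 m³.
Runoff depth d = V / A = 55.95 mm.
C = d / P = 55.95 / 169 = 0.33.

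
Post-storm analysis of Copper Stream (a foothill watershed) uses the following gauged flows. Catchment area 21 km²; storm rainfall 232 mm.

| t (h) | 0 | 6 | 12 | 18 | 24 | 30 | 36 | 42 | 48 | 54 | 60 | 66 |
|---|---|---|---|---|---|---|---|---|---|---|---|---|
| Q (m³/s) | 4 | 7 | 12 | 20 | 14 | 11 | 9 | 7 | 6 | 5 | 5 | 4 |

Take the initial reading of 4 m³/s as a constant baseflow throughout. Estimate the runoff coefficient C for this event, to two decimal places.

C ≈ 0.25

ΣQ_DR = 56.00 m³/s; V = ΣQ_DR·Δt = 1.210 × 10^6 m³.
Runoff depth d = V / A = 57.60 mm.
C = d / P = 57.60 / 232 = 0.25.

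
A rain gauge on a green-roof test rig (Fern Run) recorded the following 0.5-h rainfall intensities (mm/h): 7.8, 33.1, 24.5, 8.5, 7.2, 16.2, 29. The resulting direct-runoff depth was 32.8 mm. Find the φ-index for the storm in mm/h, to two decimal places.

φ ≈ 9.30 mm/h

Only the 4 blocks with intensity above φ contribute runoff: 33.1, 24.5, 16.2, 29 mm/h.
Σ(I−φ)·Δt = d  ⇒  (33.1+24.5+16.2+29 − 4φ)·0.5 = 32.8
φ = (102.8 − 32.8/0.5) / 4 = 9.30 mm/h.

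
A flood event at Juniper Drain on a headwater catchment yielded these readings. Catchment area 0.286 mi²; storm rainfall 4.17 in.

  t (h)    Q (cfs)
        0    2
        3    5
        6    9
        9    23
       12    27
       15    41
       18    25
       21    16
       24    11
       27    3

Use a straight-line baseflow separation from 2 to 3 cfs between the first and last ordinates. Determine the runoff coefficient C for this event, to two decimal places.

ΣQ_DR = 137.0 cfs; V = ΣQ_DR·Δt = 1.480 × 10^6 ft³.
Runoff depth d = V / A = 2.227 in.
C = d / P = 2.227 / 4.17 = 0.53.

C ≈ 0.53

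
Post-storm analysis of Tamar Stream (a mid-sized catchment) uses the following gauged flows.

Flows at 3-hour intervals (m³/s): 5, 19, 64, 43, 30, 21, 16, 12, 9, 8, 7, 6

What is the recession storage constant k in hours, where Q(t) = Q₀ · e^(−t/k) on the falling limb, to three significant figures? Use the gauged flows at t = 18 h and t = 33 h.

On the falling limb, Q drops from 16 to 6 m³/s between t = 18 h and t = 33 h (Δt = 15 h).
k = −Δt / ln(Q₂/Q₁) = −15 / ln(6/16) = 15.3 h.

k ≈ 15.3 h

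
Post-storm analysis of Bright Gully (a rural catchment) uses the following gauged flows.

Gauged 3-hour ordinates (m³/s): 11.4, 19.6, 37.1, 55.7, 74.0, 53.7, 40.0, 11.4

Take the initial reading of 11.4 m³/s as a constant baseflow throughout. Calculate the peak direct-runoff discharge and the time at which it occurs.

Subtracting baseflow gives direct-runoff ordinates: 0.0, 8.2, 25.7, 44.3, 62.6, 42.3, 28.6, 0.0 m³/s.
The maximum is 62.6 m³/s, occurring at the reading for t = 12 h.

Q_p = 62.6 m³/s at t = 12 h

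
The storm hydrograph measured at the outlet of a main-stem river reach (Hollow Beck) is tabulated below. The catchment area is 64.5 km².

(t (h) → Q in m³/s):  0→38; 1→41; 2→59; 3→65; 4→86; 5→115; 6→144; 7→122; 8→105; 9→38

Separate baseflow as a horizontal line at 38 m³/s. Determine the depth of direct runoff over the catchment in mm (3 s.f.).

Direct runoff: 0.0, 3.0, 21.0, 27.0, 48.0, 77.0, 106.0, 84.0, 67.0, 0.0 m³/s; ΣQ_DR = 433.0 m³/s.
V = ΣQ_DR · Δt = 433.0 × 3600 s = 1.559 × 10^6 m³.
Over A = 64.5 km², depth = V / A = 24.2 mm.

d ≈ 24.2 mm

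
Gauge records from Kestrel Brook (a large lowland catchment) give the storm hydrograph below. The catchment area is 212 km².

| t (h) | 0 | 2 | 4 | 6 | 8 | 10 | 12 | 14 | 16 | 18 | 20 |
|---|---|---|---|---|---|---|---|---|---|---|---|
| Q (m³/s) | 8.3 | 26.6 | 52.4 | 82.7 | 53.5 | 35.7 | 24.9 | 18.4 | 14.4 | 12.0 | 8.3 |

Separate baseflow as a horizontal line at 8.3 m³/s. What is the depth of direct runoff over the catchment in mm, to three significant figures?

Direct runoff: 0.0, 18.3, 44.1, 74.4, 45.2, 27.4, 16.6, 10.1, 6.1, 3.7, 0.0 m³/s; ΣQ_DR = 245.9 m³/s.
V = ΣQ_DR · Δt = 245.9 × 7200 s = 1.770 × 10^6 m³.
Over A = 212 km², depth = V / A = 8.35 mm.

d ≈ 8.35 mm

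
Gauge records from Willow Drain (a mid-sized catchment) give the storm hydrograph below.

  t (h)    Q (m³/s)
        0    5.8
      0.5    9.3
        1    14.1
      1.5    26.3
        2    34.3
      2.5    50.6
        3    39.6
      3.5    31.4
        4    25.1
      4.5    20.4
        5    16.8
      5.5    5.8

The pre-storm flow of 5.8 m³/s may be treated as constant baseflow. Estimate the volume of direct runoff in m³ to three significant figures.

V ≈ 3.78 × 10^5 m³

Direct-runoff ordinates (Q − Q_b): 0.0, 3.5, 8.3, 20.5, 28.5, 44.8, 33.8, 25.6, 19.3, 14.6, 11.0, 0.0 m³/s.
ΣQ_DR = 209.9 m³/s.
With Δt = 0.5 h = 1800 s, V = ΣQ_DR · Δt = 209.9 × 1800 = 3.78 × 10^5 m³.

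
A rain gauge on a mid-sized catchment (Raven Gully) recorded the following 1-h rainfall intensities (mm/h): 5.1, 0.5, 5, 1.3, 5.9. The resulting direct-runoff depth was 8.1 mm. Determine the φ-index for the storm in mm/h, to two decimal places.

Only the 3 blocks with intensity above φ contribute runoff: 5.1, 5, 5.9 mm/h.
Σ(I−φ)·Δt = d  ⇒  (5.1+5+5.9 − 3φ)·1 = 8.1
φ = (16.00 − 8.1/1) / 3 = 2.63 mm/h.

φ ≈ 2.63 mm/h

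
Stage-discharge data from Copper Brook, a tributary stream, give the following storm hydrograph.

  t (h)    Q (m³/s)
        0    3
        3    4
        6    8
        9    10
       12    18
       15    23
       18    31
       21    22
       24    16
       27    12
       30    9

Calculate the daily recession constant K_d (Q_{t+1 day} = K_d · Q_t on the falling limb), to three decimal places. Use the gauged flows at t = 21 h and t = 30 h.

K_d ≈ 0.092

Between t = 21 h and t = 30 h the flow falls from 22 to 9 m³/s over 3×3 h = 9 h.
Per-interval ratio K = (9/22)^(1/3) = 0.7423; K_d = K^(24/3) = 0.092.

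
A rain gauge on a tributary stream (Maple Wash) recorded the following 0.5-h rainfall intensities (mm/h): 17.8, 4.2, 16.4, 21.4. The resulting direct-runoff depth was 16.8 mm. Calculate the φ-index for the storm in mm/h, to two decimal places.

Only the 3 blocks with intensity above φ contribute runoff: 17.8, 16.4, 21.4 mm/h.
Σ(I−φ)·Δt = d  ⇒  (17.8+16.4+21.4 − 3φ)·0.5 = 16.8
φ = (55.60 − 16.8/0.5) / 3 = 7.33 mm/h.

φ ≈ 7.33 mm/h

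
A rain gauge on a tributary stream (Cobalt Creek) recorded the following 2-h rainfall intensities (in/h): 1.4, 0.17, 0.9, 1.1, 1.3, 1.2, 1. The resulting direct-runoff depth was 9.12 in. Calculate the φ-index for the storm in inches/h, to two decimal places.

Only the 6 blocks with intensity above φ contribute runoff: 1.4, 0.9, 1.1, 1.3, 1.2, 1 in/h.
Σ(I−φ)·Δt = d  ⇒  (1.4+0.9+1.1+1.3+1.2+1 − 6φ)·2 = 9.12
φ = (6.900 − 9.12/2) / 6 = 0.39 in/h.

φ ≈ 0.39 in/h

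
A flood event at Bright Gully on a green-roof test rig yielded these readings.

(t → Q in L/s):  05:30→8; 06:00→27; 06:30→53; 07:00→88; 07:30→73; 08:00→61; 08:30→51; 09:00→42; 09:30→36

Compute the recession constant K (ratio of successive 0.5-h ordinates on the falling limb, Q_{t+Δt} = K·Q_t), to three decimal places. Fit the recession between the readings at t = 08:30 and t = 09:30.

Using the recession-limb readings at t = 08:30 and t = 09:30: Q falls from 51 to 36 L/s over 2 intervals.
K = (Q₂/Q₁)^(1/2) = (36/51)^(1/2) = 0.840.

K ≈ 0.840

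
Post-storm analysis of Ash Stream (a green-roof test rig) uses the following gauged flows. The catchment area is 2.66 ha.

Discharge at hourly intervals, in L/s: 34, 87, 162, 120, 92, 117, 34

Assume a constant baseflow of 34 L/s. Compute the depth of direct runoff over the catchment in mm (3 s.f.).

Direct runoff: 0.0, 53.0, 128.0, 86.0, 58.0, 83.0, 0.0 L/s; ΣQ_DR = 408.0 L/s.
V = ΣQ_DR · Δt = 408.0 × 3600 s = 1.469 × 10^6 L.
Over A = 2.66 ha, depth = V / A = 55.2 mm.

d ≈ 55.2 mm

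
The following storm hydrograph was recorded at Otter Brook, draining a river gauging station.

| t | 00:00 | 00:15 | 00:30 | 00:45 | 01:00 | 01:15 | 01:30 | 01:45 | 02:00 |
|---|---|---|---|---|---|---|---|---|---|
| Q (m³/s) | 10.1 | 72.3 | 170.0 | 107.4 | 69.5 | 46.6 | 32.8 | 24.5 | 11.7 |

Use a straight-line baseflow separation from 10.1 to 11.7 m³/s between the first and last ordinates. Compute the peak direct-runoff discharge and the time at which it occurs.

Subtracting baseflow gives direct-runoff ordinates: 0.00, 62.00, 159.50, 96.70, 58.60, 35.50, 21.50, 13.00, 0.00 m³/s.
The maximum is 159.50 m³/s, occurring at the reading for t = 00:30.

Q_p = 159.50 m³/s at t = 00:30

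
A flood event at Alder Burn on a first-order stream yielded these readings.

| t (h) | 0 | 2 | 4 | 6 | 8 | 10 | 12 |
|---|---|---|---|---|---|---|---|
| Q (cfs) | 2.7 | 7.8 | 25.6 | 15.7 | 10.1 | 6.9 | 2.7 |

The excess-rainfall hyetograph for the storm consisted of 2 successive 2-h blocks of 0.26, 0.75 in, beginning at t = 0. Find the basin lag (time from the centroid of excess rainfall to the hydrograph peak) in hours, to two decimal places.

t_L ≈ 1.51 h

Centroid of excess rainfall: t_c = Σ P_i·t̄_i / ΣP_i = 2.4851 h (block centres at 1, 3 h).
Hydrograph peak occurs at t = 4 h, so basin lag t_L = 4 − 2.4851 = 1.51 h.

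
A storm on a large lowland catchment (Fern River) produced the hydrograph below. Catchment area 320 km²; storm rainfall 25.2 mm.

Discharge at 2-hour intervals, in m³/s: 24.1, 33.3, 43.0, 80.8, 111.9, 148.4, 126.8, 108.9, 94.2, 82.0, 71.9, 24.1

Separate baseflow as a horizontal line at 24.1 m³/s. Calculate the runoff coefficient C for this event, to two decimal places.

ΣQ_DR = 660.2 m³/s; V = ΣQ_DR·Δt = 4.753 × 10^6 m³.
Runoff depth d = V / A = 14.85 mm.
C = d / P = 14.85 / 25.2 = 0.59.

C ≈ 0.59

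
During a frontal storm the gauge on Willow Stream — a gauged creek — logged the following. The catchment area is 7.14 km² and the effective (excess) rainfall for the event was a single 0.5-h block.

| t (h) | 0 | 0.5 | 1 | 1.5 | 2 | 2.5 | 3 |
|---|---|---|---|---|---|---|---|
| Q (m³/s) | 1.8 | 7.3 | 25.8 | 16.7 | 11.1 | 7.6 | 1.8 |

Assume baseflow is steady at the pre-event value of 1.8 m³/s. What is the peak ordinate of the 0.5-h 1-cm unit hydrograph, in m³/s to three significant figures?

U_p ≈ 16.0 m³/s

Direct runoff: 0.0, 5.5, 24.0, 14.9, 9.3, 5.8, 0.0 m³/s; ΣQ_DR = 59.50 m³/s, peak = 24.0 m³/s.
Runoff depth d = ΣQ_DR·Δt / A = 59.50 × 1800 / (7.14 km²) = 15.00 mm.
The 1-cm UH is the DRH scaled by (10 mm)/d, so U_p = 24.0 × 10/15.00 = 16.0 m³/s.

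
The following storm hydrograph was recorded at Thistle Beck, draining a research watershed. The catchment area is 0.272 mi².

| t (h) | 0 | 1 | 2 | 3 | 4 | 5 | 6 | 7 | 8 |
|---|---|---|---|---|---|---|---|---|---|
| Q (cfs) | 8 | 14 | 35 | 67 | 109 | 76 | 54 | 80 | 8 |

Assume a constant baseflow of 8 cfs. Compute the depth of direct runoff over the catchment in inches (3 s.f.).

Direct runoff: 0.0, 6.0, 27.0, 59.0, 101.0, 68.0, 46.0, 72.0, 0.0 cfs; ΣQ_DR = 379.0 cfs.
V = ΣQ_DR · Δt = 379.0 × 3600 s = 1.364 × 10^6 ft³.
Over A = 0.272 mi², depth = V / A = 2.16 in.

d ≈ 2.16 in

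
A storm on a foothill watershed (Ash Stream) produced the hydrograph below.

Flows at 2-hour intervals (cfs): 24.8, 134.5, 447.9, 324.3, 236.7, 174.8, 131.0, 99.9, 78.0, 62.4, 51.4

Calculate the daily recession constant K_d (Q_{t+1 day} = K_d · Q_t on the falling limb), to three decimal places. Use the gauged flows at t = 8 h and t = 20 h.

K_d ≈ 0.047

Between t = 8 h and t = 20 h the flow falls from 236.7 to 51.4 cfs over 6×2 h = 12 h.
Per-interval ratio K = (51.4/236.7)^(1/6) = 0.7753; K_d = K^(24/2) = 0.047.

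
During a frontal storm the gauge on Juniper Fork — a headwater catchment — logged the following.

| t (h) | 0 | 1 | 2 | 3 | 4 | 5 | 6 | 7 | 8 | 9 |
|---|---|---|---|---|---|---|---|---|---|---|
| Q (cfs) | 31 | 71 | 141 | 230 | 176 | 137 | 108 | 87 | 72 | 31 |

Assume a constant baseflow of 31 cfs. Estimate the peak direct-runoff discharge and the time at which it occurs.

Q_p = 199.0 cfs at t = 3 h

Subtracting baseflow gives direct-runoff ordinates: 0.0, 40.0, 110.0, 199.0, 145.0, 106.0, 77.0, 56.0, 41.0, 0.0 cfs.
The maximum is 199.0 cfs, occurring at the reading for t = 3 h.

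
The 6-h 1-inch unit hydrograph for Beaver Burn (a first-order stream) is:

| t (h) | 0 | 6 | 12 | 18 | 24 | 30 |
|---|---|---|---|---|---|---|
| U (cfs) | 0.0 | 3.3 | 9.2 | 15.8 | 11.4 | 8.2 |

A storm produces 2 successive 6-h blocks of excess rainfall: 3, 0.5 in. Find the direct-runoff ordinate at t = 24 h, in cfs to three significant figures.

By discrete convolution, Q_j = Σ (P_i / 1 in) · U_{j−i}.
At t = 24 h (j=4): Q = (3/1)·11.4 + (0.5/1)·15.8 = 42.1 cfs.

Q ≈ 42.1 cfs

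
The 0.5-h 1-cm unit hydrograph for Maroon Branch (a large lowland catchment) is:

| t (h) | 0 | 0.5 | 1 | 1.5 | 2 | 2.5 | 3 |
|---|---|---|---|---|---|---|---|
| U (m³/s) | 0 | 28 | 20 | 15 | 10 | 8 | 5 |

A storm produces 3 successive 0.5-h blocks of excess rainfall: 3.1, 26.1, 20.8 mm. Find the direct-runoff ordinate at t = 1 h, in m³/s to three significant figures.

By discrete convolution, Q_j = Σ (P_i / 10 mm) · U_{j−i}.
At t = 1 h (j=2): Q = (3.1/10)·20 + (26.1/10)·28 + (20.8/10)·0 = 79.3 m³/s.

Q ≈ 79.3 m³/s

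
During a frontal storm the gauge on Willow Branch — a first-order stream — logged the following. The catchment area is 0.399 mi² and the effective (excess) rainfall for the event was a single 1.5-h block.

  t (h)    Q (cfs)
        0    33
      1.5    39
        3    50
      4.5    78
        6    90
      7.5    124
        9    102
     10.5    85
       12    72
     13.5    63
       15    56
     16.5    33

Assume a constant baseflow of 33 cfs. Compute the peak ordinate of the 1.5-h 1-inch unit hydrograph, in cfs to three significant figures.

U_p ≈ 36.4 cfs

Direct runoff: 0.0, 6.0, 17.0, 45.0, 57.0, 91.0, 69.0, 52.0, 39.0, 30.0, 23.0, 0.0 cfs; ΣQ_DR = 429.0 cfs, peak = 91.0 cfs.
Runoff depth d = ΣQ_DR·Δt / A = 429.0 × 5400 / (0.399 mi²) = 2.499 in.
The 1-inch UH is the DRH scaled by (1 in)/d, so U_p = 91.0 × 1/2.499 = 36.4 cfs.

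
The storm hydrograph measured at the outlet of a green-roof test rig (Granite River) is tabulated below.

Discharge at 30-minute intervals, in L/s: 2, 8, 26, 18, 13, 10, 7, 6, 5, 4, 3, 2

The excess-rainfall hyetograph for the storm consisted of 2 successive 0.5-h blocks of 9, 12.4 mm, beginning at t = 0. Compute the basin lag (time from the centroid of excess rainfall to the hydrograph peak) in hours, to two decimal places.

t_L ≈ 0.46 h

Centroid of excess rainfall: t_c = Σ P_i·t̄_i / ΣP_i = 0.5397 h (block centres at 0.25, 0.75 h).
Hydrograph peak occurs at t = 1 h, so basin lag t_L = 1 − 0.5397 = 0.46 h.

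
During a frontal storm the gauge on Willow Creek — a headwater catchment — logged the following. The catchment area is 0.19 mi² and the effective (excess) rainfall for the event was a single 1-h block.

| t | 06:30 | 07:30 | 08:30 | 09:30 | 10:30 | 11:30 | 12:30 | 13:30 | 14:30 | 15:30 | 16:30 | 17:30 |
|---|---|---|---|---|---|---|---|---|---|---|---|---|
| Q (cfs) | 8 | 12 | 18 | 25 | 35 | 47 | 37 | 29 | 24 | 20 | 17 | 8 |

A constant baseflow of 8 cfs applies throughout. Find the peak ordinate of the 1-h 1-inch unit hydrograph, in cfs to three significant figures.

U_p ≈ 26.0 cfs

Direct runoff: 0.0, 4.0, 10.0, 17.0, 27.0, 39.0, 29.0, 21.0, 16.0, 12.0, 9.0, 0.0 cfs; ΣQ_DR = 184.0 cfs, peak = 39.0 cfs.
Runoff depth d = ΣQ_DR·Δt / A = 184.0 × 3600 / (0.19 mi²) = 1.501 in.
The 1-inch UH is the DRH scaled by (1 in)/d, so U_p = 39.0 × 1/1.501 = 26.0 cfs.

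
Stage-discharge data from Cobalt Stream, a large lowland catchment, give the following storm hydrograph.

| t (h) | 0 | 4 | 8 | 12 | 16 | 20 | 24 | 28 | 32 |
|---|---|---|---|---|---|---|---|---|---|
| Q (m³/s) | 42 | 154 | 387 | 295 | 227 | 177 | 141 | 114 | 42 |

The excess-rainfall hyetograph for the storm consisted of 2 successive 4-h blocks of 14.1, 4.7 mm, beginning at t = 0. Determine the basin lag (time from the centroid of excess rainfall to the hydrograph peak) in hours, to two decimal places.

Centroid of excess rainfall: t_c = Σ P_i·t̄_i / ΣP_i = 3.0000 h (block centres at 2, 6 h).
Hydrograph peak occurs at t = 8 h, so basin lag t_L = 8 − 3.0000 = 5.00 h.

t_L ≈ 5.00 h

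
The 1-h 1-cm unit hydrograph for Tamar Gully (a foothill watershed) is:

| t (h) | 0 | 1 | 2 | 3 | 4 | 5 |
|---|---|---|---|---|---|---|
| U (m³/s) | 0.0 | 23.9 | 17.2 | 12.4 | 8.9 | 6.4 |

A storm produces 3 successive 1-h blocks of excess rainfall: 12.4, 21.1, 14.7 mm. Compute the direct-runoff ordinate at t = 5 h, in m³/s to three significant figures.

Q ≈ 44.9 m³/s

By discrete convolution, Q_j = Σ (P_i / 10 mm) · U_{j−i}.
At t = 5 h (j=5): Q = (12.4/10)·6.4 + (21.1/10)·8.9 + (14.7/10)·12.4 = 44.9 m³/s.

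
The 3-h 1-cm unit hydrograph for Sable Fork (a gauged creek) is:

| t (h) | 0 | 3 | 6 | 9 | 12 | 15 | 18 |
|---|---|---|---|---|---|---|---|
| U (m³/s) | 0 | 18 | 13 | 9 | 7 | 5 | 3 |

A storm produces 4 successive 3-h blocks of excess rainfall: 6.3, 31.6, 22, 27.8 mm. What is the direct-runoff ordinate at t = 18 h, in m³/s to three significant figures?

By discrete convolution, Q_j = Σ (P_i / 10 mm) · U_{j−i}.
At t = 18 h (j=6): Q = (6.3/10)·3 + (31.6/10)·5 + (22/10)·7 + (27.8/10)·9 = 58.1 m³/s.

Q ≈ 58.1 m³/s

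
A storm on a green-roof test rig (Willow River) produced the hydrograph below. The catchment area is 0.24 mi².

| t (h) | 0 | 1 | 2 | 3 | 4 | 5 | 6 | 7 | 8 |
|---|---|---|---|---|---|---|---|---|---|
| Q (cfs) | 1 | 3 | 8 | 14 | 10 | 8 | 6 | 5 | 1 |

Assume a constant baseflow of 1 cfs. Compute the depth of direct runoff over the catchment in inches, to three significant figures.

Direct runoff: 0.0, 2.0, 7.0, 13.0, 9.0, 7.0, 5.0, 4.0, 0.0 cfs; ΣQ_DR = 47.00 cfs.
V = ΣQ_DR · Δt = 47.00 × 3600 s = 1.692 × 10^5 ft³.
Over A = 0.24 mi², depth = V / A = 0.303 in.

d ≈ 0.303 in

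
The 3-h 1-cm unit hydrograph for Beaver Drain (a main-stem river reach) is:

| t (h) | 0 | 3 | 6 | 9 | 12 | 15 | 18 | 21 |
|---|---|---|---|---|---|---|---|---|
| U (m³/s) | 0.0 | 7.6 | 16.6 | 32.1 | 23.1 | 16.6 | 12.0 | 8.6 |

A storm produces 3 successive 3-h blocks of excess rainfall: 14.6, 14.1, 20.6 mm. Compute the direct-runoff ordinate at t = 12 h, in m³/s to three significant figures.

Q ≈ 113 m³/s

By discrete convolution, Q_j = Σ (P_i / 10 mm) · U_{j−i}.
At t = 12 h (j=4): Q = (14.6/10)·23.1 + (14.1/10)·32.1 + (20.6/10)·16.6 = 113 m³/s.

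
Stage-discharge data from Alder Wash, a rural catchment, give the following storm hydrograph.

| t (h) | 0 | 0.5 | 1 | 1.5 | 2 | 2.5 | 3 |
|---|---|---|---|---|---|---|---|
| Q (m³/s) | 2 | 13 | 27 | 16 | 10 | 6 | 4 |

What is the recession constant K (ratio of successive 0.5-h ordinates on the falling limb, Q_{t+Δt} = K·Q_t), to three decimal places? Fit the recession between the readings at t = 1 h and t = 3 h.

Using the recession-limb readings at t = 1 h and t = 3 h: Q falls from 27 to 4 m³/s over 4 intervals.
K = (Q₂/Q₁)^(1/4) = (4/27)^(1/4) = 0.620.

K ≈ 0.620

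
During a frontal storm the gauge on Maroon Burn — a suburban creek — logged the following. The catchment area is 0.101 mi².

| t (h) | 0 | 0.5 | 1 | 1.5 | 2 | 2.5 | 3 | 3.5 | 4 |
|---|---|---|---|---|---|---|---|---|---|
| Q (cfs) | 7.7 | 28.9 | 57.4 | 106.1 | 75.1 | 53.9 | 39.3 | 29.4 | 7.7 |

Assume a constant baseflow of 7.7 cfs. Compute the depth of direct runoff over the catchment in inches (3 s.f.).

Direct runoff: 0.0, 21.2, 49.7, 98.4, 67.4, 46.2, 31.6, 21.7, 0.0 cfs; ΣQ_DR = 336.2 cfs.
V = ΣQ_DR · Δt = 336.2 × 1800 s = 6.052 × 10^5 ft³.
Over A = 0.101 mi², depth = V / A = 2.58 in.

d ≈ 2.58 in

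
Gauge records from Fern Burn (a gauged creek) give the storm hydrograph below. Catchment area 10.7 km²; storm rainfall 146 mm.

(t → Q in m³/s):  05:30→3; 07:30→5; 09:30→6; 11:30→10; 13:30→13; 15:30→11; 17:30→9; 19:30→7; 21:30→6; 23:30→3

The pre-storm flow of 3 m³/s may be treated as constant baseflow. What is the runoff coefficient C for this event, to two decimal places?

ΣQ_DR = 43.00 m³/s; V = ΣQ_DR·Δt = 3.096 × 10^5 m³.
Runoff depth d = V / A = 28.93 mm.
C = d / P = 28.93 / 146 = 0.20.

C ≈ 0.20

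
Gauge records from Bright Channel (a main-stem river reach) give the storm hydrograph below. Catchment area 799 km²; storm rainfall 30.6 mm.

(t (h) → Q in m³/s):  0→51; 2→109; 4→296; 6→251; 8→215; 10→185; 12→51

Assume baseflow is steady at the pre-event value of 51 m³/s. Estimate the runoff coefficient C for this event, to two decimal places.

C ≈ 0.24

ΣQ_DR = 801.0 m³/s; V = ΣQ_DR·Δt = 5.767 × 10^6 m³.
Runoff depth d = V / A = 7.218 mm.
C = d / P = 7.218 / 30.6 = 0.24.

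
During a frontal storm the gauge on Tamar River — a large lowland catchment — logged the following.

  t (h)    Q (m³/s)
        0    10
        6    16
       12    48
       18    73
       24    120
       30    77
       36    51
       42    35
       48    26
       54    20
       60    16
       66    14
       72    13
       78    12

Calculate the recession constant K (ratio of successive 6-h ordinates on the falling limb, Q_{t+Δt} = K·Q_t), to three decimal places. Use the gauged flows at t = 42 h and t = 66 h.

K ≈ 0.795

Using the recession-limb readings at t = 42 h and t = 66 h: Q falls from 35 to 14 m³/s over 4 intervals.
K = (Q₂/Q₁)^(1/4) = (14/35)^(1/4) = 0.795.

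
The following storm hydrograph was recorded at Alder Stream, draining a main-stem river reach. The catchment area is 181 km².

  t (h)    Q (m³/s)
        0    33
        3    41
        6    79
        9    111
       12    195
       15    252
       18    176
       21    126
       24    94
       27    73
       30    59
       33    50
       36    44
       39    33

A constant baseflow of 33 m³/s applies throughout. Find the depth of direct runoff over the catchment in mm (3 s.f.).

d ≈ 53.9 mm

Direct runoff: 0.0, 8.0, 46.0, 78.0, 162.0, 219.0, 143.0, 93.0, 61.0, 40.0, 26.0, 17.0, 11.0, 0.0 m³/s; ΣQ_DR = 904.0 m³/s.
V = ΣQ_DR · Δt = 904.0 × 10800 s = 9.763 × 10^6 m³.
Over A = 181 km², depth = V / A = 53.9 mm.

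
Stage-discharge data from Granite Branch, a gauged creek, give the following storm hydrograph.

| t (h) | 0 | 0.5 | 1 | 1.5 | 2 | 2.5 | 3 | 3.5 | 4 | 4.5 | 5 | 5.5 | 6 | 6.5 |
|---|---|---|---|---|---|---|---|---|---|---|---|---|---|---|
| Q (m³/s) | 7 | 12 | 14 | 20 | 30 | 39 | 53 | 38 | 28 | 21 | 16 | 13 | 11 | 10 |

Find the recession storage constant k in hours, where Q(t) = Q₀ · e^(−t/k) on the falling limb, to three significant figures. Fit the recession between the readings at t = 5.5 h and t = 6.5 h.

On the falling limb, Q drops from 13 to 10 m³/s between t = 5.5 h and t = 6.5 h (Δt = 1 h).
k = −Δt / ln(Q₂/Q₁) = −1 / ln(10/13) = 3.81 h.

k ≈ 3.81 h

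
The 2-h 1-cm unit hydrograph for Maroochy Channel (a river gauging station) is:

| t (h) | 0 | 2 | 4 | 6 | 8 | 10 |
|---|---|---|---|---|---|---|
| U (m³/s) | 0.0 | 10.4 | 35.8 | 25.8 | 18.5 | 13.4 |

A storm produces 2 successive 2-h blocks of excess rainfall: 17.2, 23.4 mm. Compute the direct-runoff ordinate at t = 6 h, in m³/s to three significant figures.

By discrete convolution, Q_j = Σ (P_i / 10 mm) · U_{j−i}.
At t = 6 h (j=3): Q = (17.2/10)·25.8 + (23.4/10)·35.8 = 128 m³/s.

Q ≈ 128 m³/s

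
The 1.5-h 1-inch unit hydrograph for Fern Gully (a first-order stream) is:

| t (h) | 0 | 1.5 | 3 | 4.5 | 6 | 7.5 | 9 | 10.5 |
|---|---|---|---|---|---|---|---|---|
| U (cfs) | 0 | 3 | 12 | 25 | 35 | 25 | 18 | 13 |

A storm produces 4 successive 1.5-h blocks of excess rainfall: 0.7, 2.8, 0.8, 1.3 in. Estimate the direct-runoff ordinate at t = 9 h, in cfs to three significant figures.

By discrete convolution, Q_j = Σ (P_i / 1 in) · U_{j−i}.
At t = 9 h (j=6): Q = (0.7/1)·18 + (2.8/1)·25 + (0.8/1)·35 + (1.3/1)·25 = 143 cfs.

Q ≈ 143 cfs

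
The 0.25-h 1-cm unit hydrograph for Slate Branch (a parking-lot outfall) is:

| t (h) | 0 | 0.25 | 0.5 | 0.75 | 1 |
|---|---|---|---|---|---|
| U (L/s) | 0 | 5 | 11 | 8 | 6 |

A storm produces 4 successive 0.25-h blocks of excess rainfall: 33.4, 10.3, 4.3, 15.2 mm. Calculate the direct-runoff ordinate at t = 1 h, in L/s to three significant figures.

By discrete convolution, Q_j = Σ (P_i / 10 mm) · U_{j−i}.
At t = 1 h (j=4): Q = (33.4/10)·6 + (10.3/10)·8 + (4.3/10)·11 + (15.2/10)·5 = 40.6 L/s.

Q ≈ 40.6 L/s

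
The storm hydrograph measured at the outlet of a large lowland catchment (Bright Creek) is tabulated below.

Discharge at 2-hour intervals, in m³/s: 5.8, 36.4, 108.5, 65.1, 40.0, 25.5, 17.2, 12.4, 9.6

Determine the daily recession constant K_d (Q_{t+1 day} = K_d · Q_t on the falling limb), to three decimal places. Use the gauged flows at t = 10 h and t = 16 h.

K_d ≈ 0.020

Between t = 10 h and t = 16 h the flow falls from 25.5 to 9.6 m³/s over 3×2 h = 6 h.
Per-interval ratio K = (9.6/25.5)^(1/3) = 0.7221; K_d = K^(24/2) = 0.020.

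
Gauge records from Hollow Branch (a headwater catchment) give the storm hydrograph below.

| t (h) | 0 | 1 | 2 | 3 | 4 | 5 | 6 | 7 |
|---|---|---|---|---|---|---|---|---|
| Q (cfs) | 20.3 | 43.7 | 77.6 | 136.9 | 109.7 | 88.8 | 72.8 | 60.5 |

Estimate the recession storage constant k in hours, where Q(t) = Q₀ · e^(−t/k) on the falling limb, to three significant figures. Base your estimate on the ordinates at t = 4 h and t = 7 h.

k ≈ 5.04 h

On the falling limb, Q drops from 109.7 to 60.5 cfs between t = 4 h and t = 7 h (Δt = 3 h).
k = −Δt / ln(Q₂/Q₁) = −3 / ln(60.5/109.7) = 5.04 h.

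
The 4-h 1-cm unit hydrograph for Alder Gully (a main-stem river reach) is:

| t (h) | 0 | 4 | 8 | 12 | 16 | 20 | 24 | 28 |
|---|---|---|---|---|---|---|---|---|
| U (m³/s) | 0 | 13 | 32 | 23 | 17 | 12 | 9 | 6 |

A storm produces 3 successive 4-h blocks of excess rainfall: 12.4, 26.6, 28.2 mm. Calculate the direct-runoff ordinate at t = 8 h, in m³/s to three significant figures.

Q ≈ 74.3 m³/s

By discrete convolution, Q_j = Σ (P_i / 10 mm) · U_{j−i}.
At t = 8 h (j=2): Q = (12.4/10)·32 + (26.6/10)·13 + (28.2/10)·0 = 74.3 m³/s.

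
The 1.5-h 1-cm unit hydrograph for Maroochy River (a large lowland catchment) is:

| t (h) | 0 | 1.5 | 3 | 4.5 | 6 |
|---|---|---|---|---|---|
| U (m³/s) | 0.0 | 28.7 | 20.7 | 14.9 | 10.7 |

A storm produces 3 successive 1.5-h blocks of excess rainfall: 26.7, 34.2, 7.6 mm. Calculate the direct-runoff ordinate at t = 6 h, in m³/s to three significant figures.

By discrete convolution, Q_j = Σ (P_i / 10 mm) · U_{j−i}.
At t = 6 h (j=4): Q = (26.7/10)·10.7 + (34.2/10)·14.9 + (7.6/10)·20.7 = 95.3 m³/s.

Q ≈ 95.3 m³/s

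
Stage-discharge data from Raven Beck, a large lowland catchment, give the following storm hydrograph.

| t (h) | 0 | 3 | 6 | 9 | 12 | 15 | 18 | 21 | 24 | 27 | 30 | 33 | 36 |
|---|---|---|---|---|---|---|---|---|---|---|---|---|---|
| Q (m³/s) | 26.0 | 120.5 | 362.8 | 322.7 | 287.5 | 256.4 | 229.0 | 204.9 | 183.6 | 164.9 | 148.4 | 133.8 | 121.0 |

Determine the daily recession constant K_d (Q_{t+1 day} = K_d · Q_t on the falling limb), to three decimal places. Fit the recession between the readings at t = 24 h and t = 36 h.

K_d ≈ 0.434

Between t = 24 h and t = 36 h the flow falls from 183.6 to 121.0 m³/s over 4×3 h = 12 h.
Per-interval ratio K = (121.0/183.6)^(1/4) = 0.9010; K_d = K^(24/3) = 0.434.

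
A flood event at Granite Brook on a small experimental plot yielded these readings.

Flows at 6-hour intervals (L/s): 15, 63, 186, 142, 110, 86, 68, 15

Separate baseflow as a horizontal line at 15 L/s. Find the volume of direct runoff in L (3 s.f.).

V ≈ 1.22 × 10^7 L

Direct-runoff ordinates (Q − Q_b): 0.0, 48.0, 171.0, 127.0, 95.0, 71.0, 53.0, 0.0 L/s.
ΣQ_DR = 565.0 L/s.
With Δt = 6 h = 21600 s, V = ΣQ_DR · Δt = 565.0 × 21600 = 1.22 × 10^7 L.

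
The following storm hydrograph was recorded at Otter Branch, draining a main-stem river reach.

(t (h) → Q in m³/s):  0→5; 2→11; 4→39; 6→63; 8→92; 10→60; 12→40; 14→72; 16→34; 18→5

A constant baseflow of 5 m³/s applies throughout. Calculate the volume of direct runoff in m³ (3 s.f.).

V ≈ 2.67 × 10^6 m³

Direct-runoff ordinates (Q − Q_b): 0.0, 6.0, 34.0, 58.0, 87.0, 55.0, 35.0, 67.0, 29.0, 0.0 m³/s.
ΣQ_DR = 371.0 m³/s.
With Δt = 2 h = 7200 s, V = ΣQ_DR · Δt = 371.0 × 7200 = 2.67 × 10^6 m³.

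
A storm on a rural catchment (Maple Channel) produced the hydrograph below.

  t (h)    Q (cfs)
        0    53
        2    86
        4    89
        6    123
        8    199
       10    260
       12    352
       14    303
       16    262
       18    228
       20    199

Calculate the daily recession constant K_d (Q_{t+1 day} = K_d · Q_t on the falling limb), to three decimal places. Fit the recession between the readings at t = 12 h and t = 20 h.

Between t = 12 h and t = 20 h the flow falls from 352 to 199 cfs over 4×2 h = 8 h.
Per-interval ratio K = (199/352)^(1/4) = 0.8671; K_d = K^(24/2) = 0.181.

K_d ≈ 0.181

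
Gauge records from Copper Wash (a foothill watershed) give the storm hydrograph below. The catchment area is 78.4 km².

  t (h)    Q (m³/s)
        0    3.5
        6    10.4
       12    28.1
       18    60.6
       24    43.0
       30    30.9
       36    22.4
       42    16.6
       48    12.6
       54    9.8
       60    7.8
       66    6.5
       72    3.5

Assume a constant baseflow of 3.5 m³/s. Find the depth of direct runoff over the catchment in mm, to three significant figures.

Direct runoff: 0.0, 6.9, 24.6, 57.1, 39.5, 27.4, 18.9, 13.1, 9.1, 6.3, 4.3, 3.0, 0.0 m³/s; ΣQ_DR = 210.2 m³/s.
V = ΣQ_DR · Δt = 210.2 × 21600 s = 4.540 × 10^6 m³.
Over A = 78.4 km², depth = V / A = 57.9 mm.

d ≈ 57.9 mm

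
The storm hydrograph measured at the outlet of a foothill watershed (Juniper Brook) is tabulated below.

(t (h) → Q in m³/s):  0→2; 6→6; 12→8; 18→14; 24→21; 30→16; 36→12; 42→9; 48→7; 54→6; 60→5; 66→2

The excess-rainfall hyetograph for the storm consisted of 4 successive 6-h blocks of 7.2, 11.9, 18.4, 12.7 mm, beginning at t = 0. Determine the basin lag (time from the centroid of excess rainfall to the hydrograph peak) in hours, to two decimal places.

Centroid of excess rainfall: t_c = Σ P_i·t̄_i / ΣP_i = 13.3745 h (block centres at 3, 9, 15, 21 h).
Hydrograph peak occurs at t = 24 h, so basin lag t_L = 24 − 13.3745 = 10.63 h.

t_L ≈ 10.63 h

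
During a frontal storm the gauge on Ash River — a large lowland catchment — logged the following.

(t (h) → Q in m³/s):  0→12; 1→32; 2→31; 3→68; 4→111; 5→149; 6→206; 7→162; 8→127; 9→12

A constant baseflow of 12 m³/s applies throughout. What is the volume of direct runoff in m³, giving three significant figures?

V ≈ 2.84 × 10^6 m³

Direct-runoff ordinates (Q − Q_b): 0.0, 20.0, 19.0, 56.0, 99.0, 137.0, 194.0, 150.0, 115.0, 0.0 m³/s.
ΣQ_DR = 790.0 m³/s.
With Δt = 1 h = 3600 s, V = ΣQ_DR · Δt = 790.0 × 3600 = 2.84 × 10^6 m³.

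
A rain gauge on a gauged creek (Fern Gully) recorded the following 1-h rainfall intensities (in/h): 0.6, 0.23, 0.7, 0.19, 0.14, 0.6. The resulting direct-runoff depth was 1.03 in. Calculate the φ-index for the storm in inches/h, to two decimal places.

Only the 3 blocks with intensity above φ contribute runoff: 0.6, 0.7, 0.6 in/h.
Σ(I−φ)·Δt = d  ⇒  (0.6+0.7+0.6 − 3φ)·1 = 1.03
φ = (1.900 − 1.03/1) / 3 = 0.29 in/h.

φ ≈ 0.29 in/h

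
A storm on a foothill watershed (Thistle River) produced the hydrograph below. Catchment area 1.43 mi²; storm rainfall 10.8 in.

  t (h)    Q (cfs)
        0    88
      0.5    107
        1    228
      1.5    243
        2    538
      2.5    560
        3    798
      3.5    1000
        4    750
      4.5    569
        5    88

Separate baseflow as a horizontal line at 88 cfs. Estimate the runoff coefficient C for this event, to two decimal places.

ΣQ_DR = 4001 cfs; V = ΣQ_DR·Δt = 7.202 × 10^6 ft³.
Runoff depth d = V / A = 2.168 in.
C = d / P = 2.168 / 10.8 = 0.20.

C ≈ 0.20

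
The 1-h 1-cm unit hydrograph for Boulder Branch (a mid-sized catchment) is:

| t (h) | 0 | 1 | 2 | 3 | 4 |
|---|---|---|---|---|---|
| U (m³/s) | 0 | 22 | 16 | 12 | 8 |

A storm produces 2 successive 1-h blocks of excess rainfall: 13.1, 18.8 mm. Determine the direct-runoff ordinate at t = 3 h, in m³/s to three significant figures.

Q ≈ 45.8 m³/s

By discrete convolution, Q_j = Σ (P_i / 10 mm) · U_{j−i}.
At t = 3 h (j=3): Q = (13.1/10)·12 + (18.8/10)·16 = 45.8 m³/s.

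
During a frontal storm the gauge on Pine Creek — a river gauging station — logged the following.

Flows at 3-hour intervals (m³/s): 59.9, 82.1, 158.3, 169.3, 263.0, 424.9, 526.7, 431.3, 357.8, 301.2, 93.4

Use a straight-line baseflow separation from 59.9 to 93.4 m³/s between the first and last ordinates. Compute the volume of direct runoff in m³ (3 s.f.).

V ≈ 2.19 × 10^7 m³

Direct-runoff ordinates (Q − Q_b): 0.00, 18.85, 91.70, 99.35, 189.70, 348.25, 446.70, 347.95, 271.10, 211.15, 0.00 m³/s.
ΣQ_DR = 2025 m³/s.
With Δt = 3 h = 10800 s, V = ΣQ_DR · Δt = 2025 × 10800 = 2.19 × 10^7 m³.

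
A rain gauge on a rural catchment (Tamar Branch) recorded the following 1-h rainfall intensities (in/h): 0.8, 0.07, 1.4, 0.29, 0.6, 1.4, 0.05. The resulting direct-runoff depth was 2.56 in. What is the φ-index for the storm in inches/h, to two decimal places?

Only the 4 blocks with intensity above φ contribute runoff: 0.8, 1.4, 0.6, 1.4 in/h.
Σ(I−φ)·Δt = d  ⇒  (0.8+1.4+0.6+1.4 − 4φ)·1 = 2.56
φ = (4.200 − 2.56/1) / 4 = 0.41 in/h.

φ ≈ 0.41 in/h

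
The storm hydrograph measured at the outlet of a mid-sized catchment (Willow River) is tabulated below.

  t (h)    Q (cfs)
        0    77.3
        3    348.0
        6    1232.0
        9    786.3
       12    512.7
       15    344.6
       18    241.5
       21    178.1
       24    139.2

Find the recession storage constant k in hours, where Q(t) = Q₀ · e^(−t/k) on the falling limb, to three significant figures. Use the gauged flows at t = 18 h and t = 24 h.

On the falling limb, Q drops from 241.5 to 139.2 cfs between t = 18 h and t = 24 h (Δt = 6 h).
k = −Δt / ln(Q₂/Q₁) = −6 / ln(139.2/241.5) = 10.9 h.

k ≈ 10.9 h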